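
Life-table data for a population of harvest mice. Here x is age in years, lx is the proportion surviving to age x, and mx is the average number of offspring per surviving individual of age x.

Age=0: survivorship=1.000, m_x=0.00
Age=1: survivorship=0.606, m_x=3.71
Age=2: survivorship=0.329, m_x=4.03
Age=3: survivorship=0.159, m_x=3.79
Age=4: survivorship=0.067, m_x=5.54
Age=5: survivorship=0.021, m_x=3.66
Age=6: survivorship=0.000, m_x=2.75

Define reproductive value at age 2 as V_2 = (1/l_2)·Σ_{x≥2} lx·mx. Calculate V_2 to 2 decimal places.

7.22

lx·mx for x ≥ 2: 1.32587, 0.60261, 0.37118, 0.07686, 0 → sum = 2.37652
V_2 = 2.37652 / l_2 = 2.37652 / 0.329 = 7.223465… → 7.22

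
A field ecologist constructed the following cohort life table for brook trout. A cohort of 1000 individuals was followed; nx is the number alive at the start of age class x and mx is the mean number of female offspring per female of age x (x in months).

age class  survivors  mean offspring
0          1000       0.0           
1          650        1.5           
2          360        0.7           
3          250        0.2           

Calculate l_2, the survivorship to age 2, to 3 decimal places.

l_2 = n_2/n_0 = 360/1000 = 0.36 → 0.360

0.360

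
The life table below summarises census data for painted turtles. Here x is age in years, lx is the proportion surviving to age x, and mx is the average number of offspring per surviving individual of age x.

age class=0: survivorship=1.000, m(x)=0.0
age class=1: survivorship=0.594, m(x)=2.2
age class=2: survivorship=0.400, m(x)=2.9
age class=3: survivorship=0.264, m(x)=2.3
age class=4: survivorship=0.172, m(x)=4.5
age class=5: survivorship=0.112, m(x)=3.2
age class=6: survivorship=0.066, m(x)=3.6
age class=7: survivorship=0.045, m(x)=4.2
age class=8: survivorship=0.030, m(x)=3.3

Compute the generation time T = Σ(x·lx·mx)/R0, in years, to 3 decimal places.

2.933

lx·mx: 0, 1.3068, 1.16, 0.6072, 0.774, 0.3584, 0.2376, 0.189, 0.099 → R0 = 4.732
x·lx·mx: 0, 1.3068, 2.32, 1.8216, 3.096, 1.792, 1.4256, 1.323, 0.792 → Σ = 13.877
T = 13.877 / 4.732 = 2.932587… → 2.933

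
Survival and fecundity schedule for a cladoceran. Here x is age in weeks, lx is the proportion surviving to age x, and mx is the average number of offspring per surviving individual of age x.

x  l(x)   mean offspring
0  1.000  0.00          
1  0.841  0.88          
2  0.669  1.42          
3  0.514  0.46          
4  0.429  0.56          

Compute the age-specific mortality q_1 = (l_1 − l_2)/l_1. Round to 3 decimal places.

q_1 = (l_1 − l_2) / l_1 = (0.841 − 0.669) / 0.841
     = 0.172 / 0.841 = 0.204518… → 0.205

0.205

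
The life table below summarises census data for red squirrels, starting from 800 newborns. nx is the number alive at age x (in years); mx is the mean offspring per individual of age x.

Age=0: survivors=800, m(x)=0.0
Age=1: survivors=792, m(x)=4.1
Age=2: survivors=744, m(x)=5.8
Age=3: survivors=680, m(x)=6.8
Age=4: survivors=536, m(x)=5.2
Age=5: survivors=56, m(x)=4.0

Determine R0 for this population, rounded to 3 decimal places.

18.997

lx = nx/n0 = nx/800: 1, 0.99, 0.93, 0.85, 0.67, 0.07
lx·mx by age: 0, 4.059, 5.394, 5.78, 3.484, 0.28
R0 = Σ lx·mx = 18.997 → 18.997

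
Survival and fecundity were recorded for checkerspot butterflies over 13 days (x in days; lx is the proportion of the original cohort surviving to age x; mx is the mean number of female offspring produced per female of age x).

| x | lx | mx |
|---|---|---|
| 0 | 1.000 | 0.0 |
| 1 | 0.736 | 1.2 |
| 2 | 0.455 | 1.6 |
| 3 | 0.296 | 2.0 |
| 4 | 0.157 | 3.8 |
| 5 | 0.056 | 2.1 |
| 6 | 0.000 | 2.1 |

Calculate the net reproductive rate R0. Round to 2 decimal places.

2.92

lx·mx by age: 0, 0.8832, 0.728, 0.592, 0.5966, 0.1176, 0
R0 = Σ lx·mx = 2.9174 → 2.92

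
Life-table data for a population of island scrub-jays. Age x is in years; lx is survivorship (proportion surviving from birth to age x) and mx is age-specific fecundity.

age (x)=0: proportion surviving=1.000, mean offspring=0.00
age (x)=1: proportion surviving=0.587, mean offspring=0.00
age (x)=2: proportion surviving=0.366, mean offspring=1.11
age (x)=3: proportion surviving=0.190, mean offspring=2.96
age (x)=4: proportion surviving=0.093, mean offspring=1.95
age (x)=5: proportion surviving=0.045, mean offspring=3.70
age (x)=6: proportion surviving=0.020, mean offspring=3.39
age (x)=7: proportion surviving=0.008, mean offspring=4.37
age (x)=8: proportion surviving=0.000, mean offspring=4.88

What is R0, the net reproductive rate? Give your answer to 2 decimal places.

1.42

lx·mx by age: 0, 0, 0.40626, 0.5624, 0.18135, 0.1665, 0.0678, 0.03496, 0
R0 = Σ lx·mx = 1.41927 → 1.42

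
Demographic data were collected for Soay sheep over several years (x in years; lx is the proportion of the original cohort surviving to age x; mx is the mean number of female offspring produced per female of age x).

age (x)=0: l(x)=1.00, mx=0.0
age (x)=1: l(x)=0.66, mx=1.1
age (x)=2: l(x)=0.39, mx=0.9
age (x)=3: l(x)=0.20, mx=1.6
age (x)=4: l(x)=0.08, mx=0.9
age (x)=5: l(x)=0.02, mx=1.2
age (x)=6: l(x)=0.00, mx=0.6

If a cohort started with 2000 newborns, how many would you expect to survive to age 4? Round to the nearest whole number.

Expected survivors = N0 · l_4 = 2000 × 0.08 = 160 → 160

160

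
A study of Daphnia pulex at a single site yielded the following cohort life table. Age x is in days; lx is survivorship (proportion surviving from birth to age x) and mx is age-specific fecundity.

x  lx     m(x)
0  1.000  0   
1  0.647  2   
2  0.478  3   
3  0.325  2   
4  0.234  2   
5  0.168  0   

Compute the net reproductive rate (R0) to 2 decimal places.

lx·mx by age: 0, 1.294, 1.434, 0.65, 0.468, 0
R0 = Σ lx·mx = 3.846 → 3.85

3.85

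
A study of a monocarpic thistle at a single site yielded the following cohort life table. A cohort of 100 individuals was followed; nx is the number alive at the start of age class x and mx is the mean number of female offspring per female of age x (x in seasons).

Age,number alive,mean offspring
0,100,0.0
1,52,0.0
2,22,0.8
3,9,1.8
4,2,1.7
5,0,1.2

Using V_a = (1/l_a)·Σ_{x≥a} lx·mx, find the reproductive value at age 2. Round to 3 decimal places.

lx = nx/n0 = nx/100: 1, 0.52, 0.22, 0.09, 0.02, 0
lx·mx for x ≥ 2: 0.176, 0.162, 0.034, 0 → sum = 0.372
V_2 = 0.372 / l_2 = 0.372 / 0.22 = 1.690909… → 1.691

1.691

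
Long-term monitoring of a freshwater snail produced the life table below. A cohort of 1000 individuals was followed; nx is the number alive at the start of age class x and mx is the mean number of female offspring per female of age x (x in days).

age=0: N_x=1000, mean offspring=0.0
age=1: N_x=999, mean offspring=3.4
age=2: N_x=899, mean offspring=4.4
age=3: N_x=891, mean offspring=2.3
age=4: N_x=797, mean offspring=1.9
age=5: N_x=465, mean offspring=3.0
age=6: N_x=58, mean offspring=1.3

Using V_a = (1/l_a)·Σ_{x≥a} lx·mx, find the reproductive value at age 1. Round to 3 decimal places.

12.399

lx = nx/n0 = nx/1000: 1, 0.999, 0.899, 0.891, 0.797, 0.465, 0.058
lx·mx for x ≥ 1: 3.3966, 3.9556, 2.0493, 1.5143, 1.395, 0.0754 → sum = 12.3862
V_1 = 12.3862 / l_1 = 12.3862 / 0.999 = 12.398599… → 12.399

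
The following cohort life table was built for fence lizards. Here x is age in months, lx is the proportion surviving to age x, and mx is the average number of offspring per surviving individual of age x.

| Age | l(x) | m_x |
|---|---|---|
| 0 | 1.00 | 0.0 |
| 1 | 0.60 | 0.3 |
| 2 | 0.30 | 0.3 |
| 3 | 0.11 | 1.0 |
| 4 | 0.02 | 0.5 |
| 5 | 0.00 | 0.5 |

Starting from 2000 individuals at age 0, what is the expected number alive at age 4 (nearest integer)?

40

Expected survivors = N0 · l_4 = 2000 × 0.02 = 40 → 40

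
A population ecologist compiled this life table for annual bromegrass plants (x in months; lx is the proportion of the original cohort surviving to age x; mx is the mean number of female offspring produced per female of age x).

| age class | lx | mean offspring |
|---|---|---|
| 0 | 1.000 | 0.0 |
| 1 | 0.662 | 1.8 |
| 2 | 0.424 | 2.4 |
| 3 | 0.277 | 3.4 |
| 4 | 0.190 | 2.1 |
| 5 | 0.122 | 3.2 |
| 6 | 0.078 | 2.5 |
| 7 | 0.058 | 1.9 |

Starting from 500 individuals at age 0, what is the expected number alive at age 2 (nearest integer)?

212

Expected survivors = N0 · l_2 = 500 × 0.424 = 212 → 212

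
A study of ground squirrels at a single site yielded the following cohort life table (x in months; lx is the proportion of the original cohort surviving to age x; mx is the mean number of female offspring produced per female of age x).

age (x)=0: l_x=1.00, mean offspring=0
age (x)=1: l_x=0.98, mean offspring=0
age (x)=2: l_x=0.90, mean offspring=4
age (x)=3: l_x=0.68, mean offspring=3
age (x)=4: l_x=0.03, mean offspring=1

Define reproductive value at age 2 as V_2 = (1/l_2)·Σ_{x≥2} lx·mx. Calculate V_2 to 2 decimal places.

6.30

lx·mx for x ≥ 2: 3.6, 2.04, 0.03 → sum = 5.67
V_2 = 5.67 / l_2 = 5.67 / 0.9 = 6.3 → 6.30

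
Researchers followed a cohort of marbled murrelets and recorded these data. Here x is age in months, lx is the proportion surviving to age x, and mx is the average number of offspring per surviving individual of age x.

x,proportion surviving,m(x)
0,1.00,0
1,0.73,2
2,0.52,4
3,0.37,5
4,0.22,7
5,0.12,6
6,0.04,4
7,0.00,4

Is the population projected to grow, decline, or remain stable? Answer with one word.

R0 = Σ lx·mx = 0 + 1.46 + 2.08 + 1.85 + 1.54 + 0.72 + 0.16 + 0 = 7.81
R0 > 1, so the population is growing.

growing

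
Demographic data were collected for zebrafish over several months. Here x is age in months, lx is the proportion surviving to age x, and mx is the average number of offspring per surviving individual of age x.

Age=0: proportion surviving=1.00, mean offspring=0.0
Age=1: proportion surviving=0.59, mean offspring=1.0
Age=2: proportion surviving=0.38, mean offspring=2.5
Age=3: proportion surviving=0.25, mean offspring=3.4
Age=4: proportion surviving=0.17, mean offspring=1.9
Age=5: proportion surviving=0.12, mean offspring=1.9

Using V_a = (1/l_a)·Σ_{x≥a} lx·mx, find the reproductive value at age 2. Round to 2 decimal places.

lx·mx for x ≥ 2: 0.95, 0.85, 0.323, 0.228 → sum = 2.351
V_2 = 2.351 / l_2 = 2.351 / 0.38 = 6.186842… → 6.19

6.19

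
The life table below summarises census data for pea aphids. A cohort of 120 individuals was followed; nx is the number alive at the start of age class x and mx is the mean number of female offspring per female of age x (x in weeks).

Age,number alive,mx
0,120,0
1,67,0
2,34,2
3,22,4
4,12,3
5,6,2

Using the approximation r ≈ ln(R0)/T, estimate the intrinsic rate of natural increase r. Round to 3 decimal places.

lx = nx/n0 = nx/120: 1, 0.55833…, 0.28333…, 0.18333…, 0.1, 0.05
R0 = Σ lx·mx = 0 + 0 + 0.56667… + 0.73333… + 0.3 + 0.1 = 1.7…
Σ x·lx·mx = 5.033333…; T = 5.033333…/1.7… = 2.96078…
r ≈ ln(R0)/T = ln(1.7…)/2.96078… = 0.17922… → 0.179

0.179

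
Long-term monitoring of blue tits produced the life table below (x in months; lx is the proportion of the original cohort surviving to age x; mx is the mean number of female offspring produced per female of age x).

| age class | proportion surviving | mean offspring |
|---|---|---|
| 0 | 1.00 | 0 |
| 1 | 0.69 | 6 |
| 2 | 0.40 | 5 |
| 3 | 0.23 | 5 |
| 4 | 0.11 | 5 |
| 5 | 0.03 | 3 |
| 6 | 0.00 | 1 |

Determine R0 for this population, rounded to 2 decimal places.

7.93

lx·mx by age: 0, 4.14, 2, 1.15, 0.55, 0.09, 0
R0 = Σ lx·mx = 7.93 → 7.93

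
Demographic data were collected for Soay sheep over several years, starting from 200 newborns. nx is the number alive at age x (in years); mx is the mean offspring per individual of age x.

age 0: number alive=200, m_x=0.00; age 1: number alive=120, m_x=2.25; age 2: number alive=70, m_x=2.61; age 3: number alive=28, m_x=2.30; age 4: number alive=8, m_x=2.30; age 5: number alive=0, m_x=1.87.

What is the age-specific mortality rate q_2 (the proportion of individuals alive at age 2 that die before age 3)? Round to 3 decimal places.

0.600

lx = nx/n0 = nx/200: 1, 0.6, 0.35, 0.14, 0.04, 0
q_2 = (l_2 − l_3) / l_2 = (0.35 − 0.14) / 0.35
     = 0.21 / 0.35 = 0.6 → 0.600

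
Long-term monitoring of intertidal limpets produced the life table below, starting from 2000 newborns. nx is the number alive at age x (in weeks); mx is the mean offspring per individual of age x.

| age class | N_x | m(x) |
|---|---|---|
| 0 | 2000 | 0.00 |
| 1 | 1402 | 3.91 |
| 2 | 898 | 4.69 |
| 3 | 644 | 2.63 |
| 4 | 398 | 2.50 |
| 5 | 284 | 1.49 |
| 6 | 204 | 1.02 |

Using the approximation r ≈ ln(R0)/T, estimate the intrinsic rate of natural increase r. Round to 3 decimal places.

0.926

lx = nx/n0 = nx/2000: 1, 0.701, 0.449, 0.322, 0.199, 0.142, 0.102
R0 = Σ lx·mx = 0 + 2.74091 + 2.10581 + 0.84686 + 0.4975 + 0.21158 + 0.10404 = 6.5067
Σ x·lx·mx = 13.16525; T = 13.16525/6.5067 = 2.02334…
r ≈ ln(R0)/T = ln(6.5067)/2.02334… = 0.92562… → 0.926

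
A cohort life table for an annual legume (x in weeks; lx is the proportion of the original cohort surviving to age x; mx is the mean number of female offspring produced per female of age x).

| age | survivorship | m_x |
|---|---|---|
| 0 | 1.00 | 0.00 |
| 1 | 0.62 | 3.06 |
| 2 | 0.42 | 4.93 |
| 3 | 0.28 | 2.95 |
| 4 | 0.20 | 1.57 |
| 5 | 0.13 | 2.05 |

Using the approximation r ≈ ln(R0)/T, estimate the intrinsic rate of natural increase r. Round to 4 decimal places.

R0 = Σ lx·mx = 0 + 1.8972 + 2.0706 + 0.826 + 0.314 + 0.2665 = 5.3743
Σ x·lx·mx = 11.1049; T = 11.1049/5.3743 = 2.0663…
r ≈ ln(R0)/T = ln(5.3743)/2.0663… = 0.813837… → 0.8138

0.8138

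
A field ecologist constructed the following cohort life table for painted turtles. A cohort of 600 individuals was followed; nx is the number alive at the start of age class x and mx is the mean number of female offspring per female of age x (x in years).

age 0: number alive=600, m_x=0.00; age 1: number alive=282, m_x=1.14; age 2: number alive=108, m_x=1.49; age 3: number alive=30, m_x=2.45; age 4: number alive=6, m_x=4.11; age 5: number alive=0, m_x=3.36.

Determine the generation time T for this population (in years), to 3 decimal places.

1.658

lx = nx/n0 = nx/600: 1, 0.47, 0.18, 0.05, 0.01, 0
lx·mx: 0, 0.5358, 0.2682, 0.1225, 0.0411, 0 → R0 = 0.9676
x·lx·mx: 0, 0.5358, 0.5364, 0.3675, 0.1644, 0 → Σ = 1.6041
T = 1.6041 / 0.9676 = 1.657813… → 1.658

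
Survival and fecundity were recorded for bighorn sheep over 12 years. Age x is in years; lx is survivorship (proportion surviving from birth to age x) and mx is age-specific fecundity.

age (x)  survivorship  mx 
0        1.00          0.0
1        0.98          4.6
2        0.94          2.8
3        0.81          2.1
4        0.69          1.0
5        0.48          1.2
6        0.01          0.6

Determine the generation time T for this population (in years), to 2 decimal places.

2.03

lx·mx: 0, 4.508, 2.632, 1.701, 0.69, 0.576, 0.006 → R0 = 10.113
x·lx·mx: 0, 4.508, 5.264, 5.103, 2.76, 2.88, 0.036 → Σ = 20.551
T = 20.551 / 10.113 = 2.032137… → 2.03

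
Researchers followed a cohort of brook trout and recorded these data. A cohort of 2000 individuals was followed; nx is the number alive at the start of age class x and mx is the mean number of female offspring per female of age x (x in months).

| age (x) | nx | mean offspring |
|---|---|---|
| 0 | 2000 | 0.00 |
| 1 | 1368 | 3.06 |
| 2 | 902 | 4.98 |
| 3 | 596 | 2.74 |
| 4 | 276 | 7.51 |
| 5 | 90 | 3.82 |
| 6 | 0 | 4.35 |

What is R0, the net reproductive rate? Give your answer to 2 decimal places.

6.36

lx = nx/n0 = nx/2000: 1, 0.684, 0.451, 0.298, 0.138, 0.045, 0
lx·mx by age: 0, 2.09304, 2.24598, 0.81652, 1.03638, 0.1719, 0
R0 = Σ lx·mx = 6.36382 → 6.36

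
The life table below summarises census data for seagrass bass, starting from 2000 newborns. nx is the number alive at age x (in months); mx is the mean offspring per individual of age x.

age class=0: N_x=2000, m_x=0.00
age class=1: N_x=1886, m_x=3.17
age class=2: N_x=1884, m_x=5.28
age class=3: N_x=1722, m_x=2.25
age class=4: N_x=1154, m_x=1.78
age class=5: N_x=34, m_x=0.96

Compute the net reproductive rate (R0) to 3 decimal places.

10.944

lx = nx/n0 = nx/2000: 1, 0.943, 0.942, 0.861, 0.577, 0.017
lx·mx by age: 0, 2.98931, 4.97376, 1.93725, 1.02706, 0.01632
R0 = Σ lx·mx = 10.9437 → 10.944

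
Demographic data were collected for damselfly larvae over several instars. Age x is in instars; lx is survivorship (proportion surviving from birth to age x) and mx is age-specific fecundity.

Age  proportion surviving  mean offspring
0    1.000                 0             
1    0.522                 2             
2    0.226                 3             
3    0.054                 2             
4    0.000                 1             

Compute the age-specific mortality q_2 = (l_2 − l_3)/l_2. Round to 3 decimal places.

q_2 = (l_2 − l_3) / l_2 = (0.226 − 0.054) / 0.226
     = 0.172 / 0.226 = 0.761062… → 0.761

0.761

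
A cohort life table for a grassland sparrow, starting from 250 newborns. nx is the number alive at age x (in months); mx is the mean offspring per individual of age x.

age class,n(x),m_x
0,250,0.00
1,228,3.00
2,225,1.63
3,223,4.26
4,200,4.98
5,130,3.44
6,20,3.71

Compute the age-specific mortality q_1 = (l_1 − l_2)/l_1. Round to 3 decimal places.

lx = nx/n0 = nx/250: 1, 0.912, 0.9, 0.892, 0.8, 0.52, 0.08
q_1 = (l_1 − l_2) / l_1 = (0.912 − 0.9) / 0.912
     = 0.012 / 0.912 = 0.013158… → 0.013

0.013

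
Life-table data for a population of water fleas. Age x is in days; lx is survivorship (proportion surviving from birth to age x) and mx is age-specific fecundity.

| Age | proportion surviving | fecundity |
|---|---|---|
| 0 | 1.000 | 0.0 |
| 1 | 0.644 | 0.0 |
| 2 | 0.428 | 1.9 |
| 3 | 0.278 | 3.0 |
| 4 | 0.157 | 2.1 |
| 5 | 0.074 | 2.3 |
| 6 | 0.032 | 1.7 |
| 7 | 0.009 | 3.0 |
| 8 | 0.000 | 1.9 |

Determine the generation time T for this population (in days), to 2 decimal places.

lx·mx: 0, 0, 0.8132, 0.834, 0.3297, 0.1702, 0.0544, 0.027, 0 → R0 = 2.2285
x·lx·mx: 0, 0, 1.6264, 2.502, 1.3188, 0.851, 0.3264, 0.189, 0 → Σ = 6.8136
T = 6.8136 / 2.2285 = 3.057483… → 3.06

3.06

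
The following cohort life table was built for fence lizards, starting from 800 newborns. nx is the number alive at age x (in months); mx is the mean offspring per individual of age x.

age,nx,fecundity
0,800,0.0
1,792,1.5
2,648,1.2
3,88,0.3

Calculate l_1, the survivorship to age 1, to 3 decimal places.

0.990

l_1 = n_1/n_0 = 792/800 = 0.99 → 0.990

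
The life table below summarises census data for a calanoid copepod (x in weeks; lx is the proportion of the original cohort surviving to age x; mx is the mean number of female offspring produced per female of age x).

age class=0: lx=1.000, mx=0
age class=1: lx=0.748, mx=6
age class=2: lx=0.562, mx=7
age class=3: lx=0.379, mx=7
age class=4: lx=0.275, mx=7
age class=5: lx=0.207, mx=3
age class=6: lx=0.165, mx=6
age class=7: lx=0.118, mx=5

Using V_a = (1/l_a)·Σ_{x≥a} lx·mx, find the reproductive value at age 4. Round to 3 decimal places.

lx·mx for x ≥ 4: 1.925, 0.621, 0.99, 0.59 → sum = 4.126
V_4 = 4.126 / l_4 = 4.126 / 0.275 = 15.003636… → 15.004

15.004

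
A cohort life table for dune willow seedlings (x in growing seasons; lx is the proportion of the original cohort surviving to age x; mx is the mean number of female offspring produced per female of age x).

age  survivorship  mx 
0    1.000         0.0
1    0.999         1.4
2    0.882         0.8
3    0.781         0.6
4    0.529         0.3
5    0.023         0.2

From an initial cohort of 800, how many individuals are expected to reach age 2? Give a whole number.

706

Expected survivors = N0 · l_2 = 800 × 0.882 = 705.6 → 706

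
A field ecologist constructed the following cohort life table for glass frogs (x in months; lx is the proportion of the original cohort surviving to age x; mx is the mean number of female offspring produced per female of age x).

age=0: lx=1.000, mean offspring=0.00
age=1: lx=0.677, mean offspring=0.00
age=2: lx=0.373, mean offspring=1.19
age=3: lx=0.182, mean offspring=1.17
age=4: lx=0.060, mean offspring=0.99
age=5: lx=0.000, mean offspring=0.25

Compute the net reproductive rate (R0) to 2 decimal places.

lx·mx by age: 0, 0, 0.44387, 0.21294, 0.0594, 0
R0 = Σ lx·mx = 0.71621 → 0.72

0.72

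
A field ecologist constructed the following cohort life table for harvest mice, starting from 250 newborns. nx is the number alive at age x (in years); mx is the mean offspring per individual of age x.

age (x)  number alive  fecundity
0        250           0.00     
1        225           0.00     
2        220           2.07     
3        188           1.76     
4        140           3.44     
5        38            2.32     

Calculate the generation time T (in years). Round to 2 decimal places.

3.15

lx = nx/n0 = nx/250: 1, 0.9, 0.88, 0.752, 0.56, 0.152
lx·mx: 0, 0, 1.8216, 1.32352, 1.9264, 0.35264 → R0 = 5.42416
x·lx·mx: 0, 0, 3.6432, 3.97056, 7.7056, 1.7632 → Σ = 17.08256
T = 17.08256 / 5.42416 = 3.149347… → 3.15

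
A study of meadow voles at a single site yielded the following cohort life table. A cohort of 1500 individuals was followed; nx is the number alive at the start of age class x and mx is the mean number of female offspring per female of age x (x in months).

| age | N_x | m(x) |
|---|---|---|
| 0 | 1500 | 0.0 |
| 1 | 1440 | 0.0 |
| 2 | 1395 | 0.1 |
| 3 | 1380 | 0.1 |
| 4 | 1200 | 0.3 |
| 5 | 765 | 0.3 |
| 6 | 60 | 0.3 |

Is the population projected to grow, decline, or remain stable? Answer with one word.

lx = nx/n0 = nx/1500: 1, 0.96, 0.93, 0.92, 0.8, 0.51, 0.04
R0 = Σ lx·mx = 0 + 0 + 0.093 + 0.092 + 0.24 + 0.153 + 0.012 = 0.59
R0 < 1, so the population is declining.

declining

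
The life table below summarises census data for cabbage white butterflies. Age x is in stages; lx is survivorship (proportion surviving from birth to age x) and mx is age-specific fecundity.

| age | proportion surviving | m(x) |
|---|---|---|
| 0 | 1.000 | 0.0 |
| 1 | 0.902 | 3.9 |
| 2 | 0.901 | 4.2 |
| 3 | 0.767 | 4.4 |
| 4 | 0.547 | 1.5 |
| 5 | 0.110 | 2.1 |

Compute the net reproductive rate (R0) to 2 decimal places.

11.73

lx·mx by age: 0, 3.5178, 3.7842, 3.3748, 0.8205, 0.231
R0 = Σ lx·mx = 11.7283 → 11.73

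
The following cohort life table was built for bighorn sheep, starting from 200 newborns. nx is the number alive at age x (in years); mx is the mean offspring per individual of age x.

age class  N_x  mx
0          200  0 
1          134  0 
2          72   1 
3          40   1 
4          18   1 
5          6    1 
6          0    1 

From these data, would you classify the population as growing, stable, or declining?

declining

lx = nx/n0 = nx/200: 1, 0.67, 0.36, 0.2, 0.09, 0.03, 0
R0 = Σ lx·mx = 0 + 0 + 0.36 + 0.2 + 0.09 + 0.03 + 0 = 0.68
R0 < 1, so the population is declining.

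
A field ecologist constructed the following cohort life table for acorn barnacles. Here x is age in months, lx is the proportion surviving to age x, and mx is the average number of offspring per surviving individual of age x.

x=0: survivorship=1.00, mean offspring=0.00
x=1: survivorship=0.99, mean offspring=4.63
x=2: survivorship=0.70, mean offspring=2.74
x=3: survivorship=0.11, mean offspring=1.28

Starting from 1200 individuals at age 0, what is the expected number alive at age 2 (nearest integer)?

Expected survivors = N0 · l_2 = 1200 × 0.70 = 840 → 840

840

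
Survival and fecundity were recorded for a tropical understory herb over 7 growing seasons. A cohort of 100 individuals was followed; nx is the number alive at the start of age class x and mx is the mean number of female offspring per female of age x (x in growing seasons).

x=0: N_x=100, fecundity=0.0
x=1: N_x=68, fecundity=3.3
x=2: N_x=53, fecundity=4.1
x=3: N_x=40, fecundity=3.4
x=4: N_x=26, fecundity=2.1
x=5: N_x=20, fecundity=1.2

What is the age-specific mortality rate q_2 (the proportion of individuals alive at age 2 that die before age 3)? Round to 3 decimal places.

0.245

lx = nx/n0 = nx/100: 1, 0.68, 0.53, 0.4, 0.26, 0.2
q_2 = (l_2 − l_3) / l_2 = (0.53 − 0.4) / 0.53
     = 0.13 / 0.53 = 0.245283… → 0.245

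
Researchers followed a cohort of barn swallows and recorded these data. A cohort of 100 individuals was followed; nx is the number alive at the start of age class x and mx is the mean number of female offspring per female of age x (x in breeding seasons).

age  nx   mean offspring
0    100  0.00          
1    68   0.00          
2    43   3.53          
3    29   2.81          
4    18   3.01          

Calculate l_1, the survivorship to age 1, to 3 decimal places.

0.680

l_1 = n_1/n_0 = 68/100 = 0.68 → 0.680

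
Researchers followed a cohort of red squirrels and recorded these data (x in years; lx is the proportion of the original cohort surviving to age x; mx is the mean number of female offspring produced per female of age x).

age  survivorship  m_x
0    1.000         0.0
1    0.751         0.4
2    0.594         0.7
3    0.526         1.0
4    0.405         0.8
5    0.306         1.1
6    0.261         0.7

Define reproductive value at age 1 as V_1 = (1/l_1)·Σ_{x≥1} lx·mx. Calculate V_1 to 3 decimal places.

lx·mx for x ≥ 1: 0.3004, 0.4158, 0.526, 0.324, 0.3366, 0.1827 → sum = 2.0855
V_1 = 2.0855 / l_1 = 2.0855 / 0.751 = 2.776964… → 2.777

2.777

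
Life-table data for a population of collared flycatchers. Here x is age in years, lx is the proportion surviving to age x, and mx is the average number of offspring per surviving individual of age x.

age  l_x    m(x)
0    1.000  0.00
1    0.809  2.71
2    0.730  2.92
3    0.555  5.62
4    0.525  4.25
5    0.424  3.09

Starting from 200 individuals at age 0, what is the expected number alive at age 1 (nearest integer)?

162

Expected survivors = N0 · l_1 = 200 × 0.809 = 161.8 → 162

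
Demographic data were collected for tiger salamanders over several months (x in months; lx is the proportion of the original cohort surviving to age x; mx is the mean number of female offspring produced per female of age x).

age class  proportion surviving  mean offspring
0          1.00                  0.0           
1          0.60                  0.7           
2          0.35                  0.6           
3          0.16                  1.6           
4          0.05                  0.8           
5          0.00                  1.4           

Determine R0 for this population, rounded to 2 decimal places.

lx·mx by age: 0, 0.42, 0.21, 0.256, 0.04, 0
R0 = Σ lx·mx = 0.926 → 0.93

0.93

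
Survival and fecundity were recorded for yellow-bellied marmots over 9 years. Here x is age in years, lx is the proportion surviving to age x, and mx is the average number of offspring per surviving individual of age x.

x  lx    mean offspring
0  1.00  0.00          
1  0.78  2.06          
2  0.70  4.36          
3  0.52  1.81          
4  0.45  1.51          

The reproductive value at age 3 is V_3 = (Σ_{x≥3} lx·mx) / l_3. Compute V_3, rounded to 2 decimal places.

lx·mx for x ≥ 3: 0.9412, 0.6795 → sum = 1.6207
V_3 = 1.6207 / l_3 = 1.6207 / 0.52 = 3.116731… → 3.12

3.12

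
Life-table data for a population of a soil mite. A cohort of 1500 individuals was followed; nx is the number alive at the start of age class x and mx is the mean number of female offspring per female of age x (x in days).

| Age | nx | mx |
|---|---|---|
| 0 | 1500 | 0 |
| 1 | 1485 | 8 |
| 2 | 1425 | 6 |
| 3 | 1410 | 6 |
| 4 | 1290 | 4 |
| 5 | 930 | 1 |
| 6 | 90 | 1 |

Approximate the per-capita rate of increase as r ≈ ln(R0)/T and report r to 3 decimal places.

1.378

lx = nx/n0 = nx/1500: 1, 0.99, 0.95, 0.94, 0.86, 0.62, 0.06
R0 = Σ lx·mx = 0 + 7.92 + 5.7 + 5.64 + 3.44 + 0.62 + 0.06 = 23.38
Σ x·lx·mx = 53.46; T = 53.46/23.38 = 2.28657…
r ≈ ln(R0)/T = ln(23.38)/2.28657… = 1.37843… → 1.378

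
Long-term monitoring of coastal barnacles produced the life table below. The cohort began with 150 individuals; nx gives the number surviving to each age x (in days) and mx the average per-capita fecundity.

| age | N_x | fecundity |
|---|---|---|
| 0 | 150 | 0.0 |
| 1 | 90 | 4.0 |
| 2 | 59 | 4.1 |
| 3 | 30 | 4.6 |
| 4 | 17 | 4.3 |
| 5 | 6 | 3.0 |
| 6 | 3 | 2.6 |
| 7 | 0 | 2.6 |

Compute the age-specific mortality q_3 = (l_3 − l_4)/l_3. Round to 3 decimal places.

0.433

lx = nx/n0 = nx/150: 1, 0.6, 0.39333…, 0.2, 0.11333…, 0.04, 0.02, 0
q_3 = (l_3 − l_4) / l_3 = (0.2 − 0.113333…) / 0.2
     = 0.086667… / 0.2 = 0.433333… → 0.433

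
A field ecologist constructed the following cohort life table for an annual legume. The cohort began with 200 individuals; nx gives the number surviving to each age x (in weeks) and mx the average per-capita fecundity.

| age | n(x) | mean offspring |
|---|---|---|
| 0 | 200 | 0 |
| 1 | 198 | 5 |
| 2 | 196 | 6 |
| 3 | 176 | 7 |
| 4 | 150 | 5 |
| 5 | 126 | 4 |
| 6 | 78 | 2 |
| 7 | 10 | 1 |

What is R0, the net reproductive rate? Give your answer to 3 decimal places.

24.090

lx = nx/n0 = nx/200: 1, 0.99, 0.98, 0.88, 0.75, 0.63, 0.39, 0.05
lx·mx by age: 0, 4.95, 5.88, 6.16, 3.75, 2.52, 0.78, 0.05
R0 = Σ lx·mx = 24.09 → 24.090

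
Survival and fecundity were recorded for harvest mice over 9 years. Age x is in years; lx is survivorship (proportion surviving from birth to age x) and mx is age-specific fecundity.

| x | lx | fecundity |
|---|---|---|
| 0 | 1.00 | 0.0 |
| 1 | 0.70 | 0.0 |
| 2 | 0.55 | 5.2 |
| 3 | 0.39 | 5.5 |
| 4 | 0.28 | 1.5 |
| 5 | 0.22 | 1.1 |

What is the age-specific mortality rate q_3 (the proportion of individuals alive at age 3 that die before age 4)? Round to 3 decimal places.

q_3 = (l_3 − l_4) / l_3 = (0.39 − 0.28) / 0.39
     = 0.11 / 0.39 = 0.282051… → 0.282

0.282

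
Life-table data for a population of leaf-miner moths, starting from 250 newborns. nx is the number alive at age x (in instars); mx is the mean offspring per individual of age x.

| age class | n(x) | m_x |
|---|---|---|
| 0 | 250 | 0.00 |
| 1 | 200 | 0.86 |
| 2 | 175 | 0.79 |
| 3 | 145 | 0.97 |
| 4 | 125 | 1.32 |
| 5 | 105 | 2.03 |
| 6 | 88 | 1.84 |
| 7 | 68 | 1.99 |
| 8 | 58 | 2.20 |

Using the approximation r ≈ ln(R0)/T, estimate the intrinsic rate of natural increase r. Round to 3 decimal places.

0.365

lx = nx/n0 = nx/250: 1, 0.8, 0.7, 0.58, 0.5, 0.42, 0.352, 0.272, 0.232
R0 = Σ lx·mx = 0 + 0.688 + 0.553 + 0.5626 + 0.66 + 0.8526 + 0.64768 + 0.54128 + 0.5104 = 5.01556
Σ x·lx·mx = 22.14304; T = 22.14304/5.01556 = 4.41487…
r ≈ ln(R0)/T = ln(5.01556)/4.41487… = 0.36525… → 0.365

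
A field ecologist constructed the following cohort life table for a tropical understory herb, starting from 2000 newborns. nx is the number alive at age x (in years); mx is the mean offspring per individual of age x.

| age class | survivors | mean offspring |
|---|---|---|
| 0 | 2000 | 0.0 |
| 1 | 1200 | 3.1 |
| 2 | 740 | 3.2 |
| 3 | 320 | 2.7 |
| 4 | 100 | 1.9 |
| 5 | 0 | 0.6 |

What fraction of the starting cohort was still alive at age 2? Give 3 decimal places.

0.370

l_2 = n_2/n_0 = 740/2000 = 0.37 → 0.370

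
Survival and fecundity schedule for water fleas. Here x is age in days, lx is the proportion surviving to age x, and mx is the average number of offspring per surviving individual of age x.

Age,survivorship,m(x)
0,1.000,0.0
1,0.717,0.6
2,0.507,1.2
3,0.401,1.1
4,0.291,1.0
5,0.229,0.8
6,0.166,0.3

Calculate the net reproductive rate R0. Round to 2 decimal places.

2.00

lx·mx by age: 0, 0.4302, 0.6084, 0.4411, 0.291, 0.1832, 0.0498
R0 = Σ lx·mx = 2.0037 → 2.00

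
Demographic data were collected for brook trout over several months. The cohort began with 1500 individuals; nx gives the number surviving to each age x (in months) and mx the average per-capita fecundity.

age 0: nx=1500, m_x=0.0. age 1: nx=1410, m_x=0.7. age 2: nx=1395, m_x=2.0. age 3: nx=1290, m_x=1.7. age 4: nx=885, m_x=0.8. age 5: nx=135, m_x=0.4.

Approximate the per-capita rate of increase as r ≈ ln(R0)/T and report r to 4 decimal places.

lx = nx/n0 = nx/1500: 1, 0.94, 0.93, 0.86, 0.59, 0.09
R0 = Σ lx·mx = 0 + 0.658 + 1.86 + 1.462 + 0.472 + 0.036 = 4.488
Σ x·lx·mx = 10.832; T = 10.832/4.488 = 2.41355…
r ≈ ln(R0)/T = ln(4.488)/2.41355… = 0.622075… → 0.6221

0.6221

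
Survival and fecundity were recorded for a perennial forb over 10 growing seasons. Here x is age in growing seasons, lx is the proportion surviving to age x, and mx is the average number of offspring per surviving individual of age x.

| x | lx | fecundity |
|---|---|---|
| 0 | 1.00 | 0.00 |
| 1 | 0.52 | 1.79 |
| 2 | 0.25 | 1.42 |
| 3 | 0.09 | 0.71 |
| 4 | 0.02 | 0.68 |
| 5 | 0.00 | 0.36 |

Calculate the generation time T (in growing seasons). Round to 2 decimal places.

lx·mx: 0, 0.9308, 0.355, 0.0639, 0.0136, 0 → R0 = 1.3633
x·lx·mx: 0, 0.9308, 0.71, 0.1917, 0.0544, 0 → Σ = 1.8869
T = 1.8869 / 1.3633 = 1.384068… → 1.38

1.38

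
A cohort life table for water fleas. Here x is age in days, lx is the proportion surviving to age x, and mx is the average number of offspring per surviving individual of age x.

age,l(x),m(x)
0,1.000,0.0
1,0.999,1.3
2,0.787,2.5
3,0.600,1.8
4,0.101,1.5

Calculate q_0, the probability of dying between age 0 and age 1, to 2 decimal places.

0.00

q_0 = (l_0 − l_1) / l_0 = (1 − 0.999) / 1
     = 0.001 / 1 = 0.001 → 0.00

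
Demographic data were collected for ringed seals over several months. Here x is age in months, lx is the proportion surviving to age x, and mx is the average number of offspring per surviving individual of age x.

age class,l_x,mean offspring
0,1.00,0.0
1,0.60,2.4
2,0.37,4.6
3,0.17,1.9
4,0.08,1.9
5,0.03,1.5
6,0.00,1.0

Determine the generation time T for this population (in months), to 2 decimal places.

1.81

lx·mx: 0, 1.44, 1.702, 0.323, 0.152, 0.045, 0 → R0 = 3.662
x·lx·mx: 0, 1.44, 3.404, 0.969, 0.608, 0.225, 0 → Σ = 6.646
T = 6.646 / 3.662 = 1.814855… → 1.81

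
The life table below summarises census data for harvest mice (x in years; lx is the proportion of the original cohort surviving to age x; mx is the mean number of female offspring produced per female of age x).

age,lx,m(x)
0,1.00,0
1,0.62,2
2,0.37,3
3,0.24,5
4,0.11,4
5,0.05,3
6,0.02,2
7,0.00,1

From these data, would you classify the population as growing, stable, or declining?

growing

R0 = Σ lx·mx = 0 + 1.24 + 1.11 + 1.2 + 0.44 + 0.15 + 0.04 + 0 = 4.18
R0 > 1, so the population is growing.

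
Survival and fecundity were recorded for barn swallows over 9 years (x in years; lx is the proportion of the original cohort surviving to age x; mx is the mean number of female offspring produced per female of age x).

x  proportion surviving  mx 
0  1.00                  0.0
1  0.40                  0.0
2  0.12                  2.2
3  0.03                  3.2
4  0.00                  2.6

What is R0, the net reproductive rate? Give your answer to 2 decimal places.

0.36

lx·mx by age: 0, 0, 0.264, 0.096, 0
R0 = Σ lx·mx = 0.36 → 0.36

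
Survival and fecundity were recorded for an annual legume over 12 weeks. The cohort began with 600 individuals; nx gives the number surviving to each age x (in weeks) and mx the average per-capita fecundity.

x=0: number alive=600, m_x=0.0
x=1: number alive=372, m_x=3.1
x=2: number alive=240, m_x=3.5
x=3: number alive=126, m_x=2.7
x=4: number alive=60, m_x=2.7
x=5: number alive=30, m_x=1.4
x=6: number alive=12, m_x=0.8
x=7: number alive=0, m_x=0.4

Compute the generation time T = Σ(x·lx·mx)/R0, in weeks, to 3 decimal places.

1.873

lx = nx/n0 = nx/600: 1, 0.62, 0.4, 0.21, 0.1, 0.05, 0.02, 0
lx·mx: 0, 1.922, 1.4, 0.567, 0.27, 0.07, 0.016, 0 → R0 = 4.245
x·lx·mx: 0, 1.922, 2.8, 1.701, 1.08, 0.35, 0.096, 0 → Σ = 7.949
T = 7.949 / 4.245 = 1.872556… → 1.873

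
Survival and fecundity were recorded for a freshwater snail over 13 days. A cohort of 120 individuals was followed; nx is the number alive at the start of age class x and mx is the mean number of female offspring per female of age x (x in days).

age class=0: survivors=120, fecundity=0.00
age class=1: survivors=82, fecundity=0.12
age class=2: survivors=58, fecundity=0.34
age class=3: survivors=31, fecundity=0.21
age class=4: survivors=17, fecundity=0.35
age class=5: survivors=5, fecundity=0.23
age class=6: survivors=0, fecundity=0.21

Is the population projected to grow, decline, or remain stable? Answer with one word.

lx = nx/n0 = nx/120: 1, 0.68333…, 0.48333…, 0.25833…, 0.14167…, 0.04167…, 0
R0 = Σ lx·mx = 0 + 0.082… + 0.164333… + 0.05425… + 0.049583… + 0.009583… + 0 = 0.35975…
R0 < 1, so the population is declining.

declining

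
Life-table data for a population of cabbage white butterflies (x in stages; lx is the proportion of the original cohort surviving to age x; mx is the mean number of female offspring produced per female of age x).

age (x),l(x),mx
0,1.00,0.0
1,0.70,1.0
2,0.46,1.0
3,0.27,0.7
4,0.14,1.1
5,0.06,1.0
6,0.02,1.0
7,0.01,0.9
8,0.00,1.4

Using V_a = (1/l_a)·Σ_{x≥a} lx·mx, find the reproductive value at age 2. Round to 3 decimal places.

1.939

lx·mx for x ≥ 2: 0.46, 0.189, 0.154, 0.06, 0.02, 0.009, 0 → sum = 0.892
V_2 = 0.892 / l_2 = 0.892 / 0.46 = 1.93913… → 1.939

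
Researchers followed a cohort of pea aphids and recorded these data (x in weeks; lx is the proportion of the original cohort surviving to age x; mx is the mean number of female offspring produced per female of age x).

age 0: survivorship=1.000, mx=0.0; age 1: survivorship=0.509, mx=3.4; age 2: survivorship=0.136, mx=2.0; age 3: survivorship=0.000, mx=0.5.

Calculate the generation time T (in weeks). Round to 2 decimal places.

lx·mx: 0, 1.7306, 0.272, 0 → R0 = 2.0026
x·lx·mx: 0, 1.7306, 0.544, 0 → Σ = 2.2746
T = 2.2746 / 2.0026 = 1.135823… → 1.14

1.14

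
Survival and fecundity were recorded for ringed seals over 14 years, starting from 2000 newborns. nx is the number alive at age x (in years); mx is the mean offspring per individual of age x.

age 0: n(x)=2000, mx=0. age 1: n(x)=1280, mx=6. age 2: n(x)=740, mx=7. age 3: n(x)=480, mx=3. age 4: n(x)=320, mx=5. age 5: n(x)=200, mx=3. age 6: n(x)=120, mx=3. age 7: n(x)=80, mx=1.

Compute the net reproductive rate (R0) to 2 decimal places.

lx = nx/n0 = nx/2000: 1, 0.64, 0.37, 0.24, 0.16, 0.1, 0.06, 0.04
lx·mx by age: 0, 3.84, 2.59, 0.72, 0.8, 0.3, 0.18, 0.04
R0 = Σ lx·mx = 8.47 → 8.47

8.47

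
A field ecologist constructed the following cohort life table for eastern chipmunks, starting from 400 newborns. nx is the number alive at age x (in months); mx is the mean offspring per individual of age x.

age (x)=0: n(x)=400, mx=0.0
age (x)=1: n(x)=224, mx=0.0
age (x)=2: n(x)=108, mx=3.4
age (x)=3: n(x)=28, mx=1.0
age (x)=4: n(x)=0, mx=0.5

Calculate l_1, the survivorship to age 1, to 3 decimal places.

0.560

l_1 = n_1/n_0 = 224/400 = 0.56 → 0.560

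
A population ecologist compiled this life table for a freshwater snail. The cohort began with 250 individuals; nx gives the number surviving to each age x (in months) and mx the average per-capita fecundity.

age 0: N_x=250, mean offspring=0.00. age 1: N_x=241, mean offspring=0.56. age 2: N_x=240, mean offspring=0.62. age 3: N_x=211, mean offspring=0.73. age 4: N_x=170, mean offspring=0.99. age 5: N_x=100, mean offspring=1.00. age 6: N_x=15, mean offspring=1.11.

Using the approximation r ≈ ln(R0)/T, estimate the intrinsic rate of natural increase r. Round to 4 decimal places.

0.3539

lx = nx/n0 = nx/250: 1, 0.964, 0.96, 0.844, 0.68, 0.4, 0.06
R0 = Σ lx·mx = 0 + 0.53984 + 0.5952 + 0.61612 + 0.6732 + 0.4 + 0.0666 = 2.89096
Σ x·lx·mx = 8.671; T = 8.671/2.89096 = 2.99935…
r ≈ ln(R0)/T = ln(2.89096)/2.99935… = 0.35394… → 0.3539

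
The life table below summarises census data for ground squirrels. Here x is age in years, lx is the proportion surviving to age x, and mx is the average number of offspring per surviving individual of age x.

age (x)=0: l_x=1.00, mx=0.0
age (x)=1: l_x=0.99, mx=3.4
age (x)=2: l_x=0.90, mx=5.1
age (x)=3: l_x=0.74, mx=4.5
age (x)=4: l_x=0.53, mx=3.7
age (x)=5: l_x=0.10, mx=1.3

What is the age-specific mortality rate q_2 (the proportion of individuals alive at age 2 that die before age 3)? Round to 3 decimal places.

q_2 = (l_2 − l_3) / l_2 = (0.9 − 0.74) / 0.9
     = 0.16 / 0.9 = 0.177778… → 0.178

0.178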